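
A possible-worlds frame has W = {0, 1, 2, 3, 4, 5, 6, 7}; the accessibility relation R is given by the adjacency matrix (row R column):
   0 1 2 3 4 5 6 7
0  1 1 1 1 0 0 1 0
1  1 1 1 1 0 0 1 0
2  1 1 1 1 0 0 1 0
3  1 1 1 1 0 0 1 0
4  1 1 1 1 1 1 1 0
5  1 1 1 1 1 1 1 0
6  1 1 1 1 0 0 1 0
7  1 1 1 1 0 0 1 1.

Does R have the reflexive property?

Yes

Reflexive: yes — every world is R-related to itself.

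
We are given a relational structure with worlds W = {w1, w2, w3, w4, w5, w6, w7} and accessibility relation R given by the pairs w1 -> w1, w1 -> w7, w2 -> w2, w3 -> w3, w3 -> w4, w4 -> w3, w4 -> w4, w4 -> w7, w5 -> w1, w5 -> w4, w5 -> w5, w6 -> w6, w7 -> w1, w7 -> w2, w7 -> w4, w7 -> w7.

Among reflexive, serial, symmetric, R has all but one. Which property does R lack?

Reflexive: yes — every world is R-related to itself.
Serial: yes — every world has a successor (e.g. w1 R w1).
Symmetric: no — w5 R w1 but not w1 R w5.
Only symmetric fails.

symmetric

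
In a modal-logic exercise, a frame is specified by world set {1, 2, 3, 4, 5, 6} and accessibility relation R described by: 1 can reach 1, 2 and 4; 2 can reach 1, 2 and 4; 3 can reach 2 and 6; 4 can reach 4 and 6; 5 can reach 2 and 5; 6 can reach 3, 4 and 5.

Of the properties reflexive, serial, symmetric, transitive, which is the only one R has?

Reflexive: no — 3 is not related to itself.
Serial: yes — every world has a successor (e.g. 1 R 1).
Symmetric: no — 1 R 4 but not 4 R 1.
Transitive: no — 1 R 4 and 4 R 6, but not 1 R 6.
Only serial holds.

serial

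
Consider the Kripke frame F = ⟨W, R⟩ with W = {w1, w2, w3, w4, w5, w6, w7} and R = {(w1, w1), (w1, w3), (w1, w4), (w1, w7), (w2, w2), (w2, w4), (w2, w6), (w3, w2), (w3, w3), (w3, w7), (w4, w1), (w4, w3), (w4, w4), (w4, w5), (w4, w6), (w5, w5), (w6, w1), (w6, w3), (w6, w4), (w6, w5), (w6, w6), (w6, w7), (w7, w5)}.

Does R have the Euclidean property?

No

Euclidean: no — w1 R w3 and w1 R w4, but not w3 R w4.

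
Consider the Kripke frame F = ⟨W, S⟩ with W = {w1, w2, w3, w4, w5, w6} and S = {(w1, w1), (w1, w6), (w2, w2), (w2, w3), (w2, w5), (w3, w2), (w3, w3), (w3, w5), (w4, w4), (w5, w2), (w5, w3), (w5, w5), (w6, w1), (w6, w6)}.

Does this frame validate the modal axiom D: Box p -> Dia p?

Yes

The schema D characterises exactly the serial frames.
Serial: yes — every world has a successor (e.g. w1 S w1).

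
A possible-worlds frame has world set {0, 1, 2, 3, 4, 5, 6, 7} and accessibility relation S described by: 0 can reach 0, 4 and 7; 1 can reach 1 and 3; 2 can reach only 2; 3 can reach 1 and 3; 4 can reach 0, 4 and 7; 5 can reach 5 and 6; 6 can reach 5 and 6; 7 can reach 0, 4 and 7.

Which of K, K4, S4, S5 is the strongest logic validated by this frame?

Transitive (axiom 4): yes — every two-step S-path is closed by a direct edge.
Reflexive (axiom T): yes — every world is S-related to itself.
Euclidean (axiom 5): yes — any two successors of a common world are S-related.
So F validates K, K4, S4, S5. The strongest is S5.

S5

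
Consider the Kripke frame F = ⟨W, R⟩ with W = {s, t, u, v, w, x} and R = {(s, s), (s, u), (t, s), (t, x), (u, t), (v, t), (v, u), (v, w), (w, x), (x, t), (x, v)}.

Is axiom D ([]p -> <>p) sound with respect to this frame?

Yes

The schema D characterises exactly the serial frames.
Serial: yes — every world has a successor (e.g. s R s).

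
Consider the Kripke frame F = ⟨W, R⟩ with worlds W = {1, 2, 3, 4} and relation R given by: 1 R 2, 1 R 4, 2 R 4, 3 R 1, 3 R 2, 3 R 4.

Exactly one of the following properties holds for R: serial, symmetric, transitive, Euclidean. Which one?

Serial: no — 4 has no R-successor.
Symmetric: no — 1 R 2 but not 2 R 1.
Transitive: yes — every two-step R-path is closed by a direct edge.
Euclidean: no — 1 R 4 and 1 R 2, but not 4 R 2.
Only transitive holds.

transitive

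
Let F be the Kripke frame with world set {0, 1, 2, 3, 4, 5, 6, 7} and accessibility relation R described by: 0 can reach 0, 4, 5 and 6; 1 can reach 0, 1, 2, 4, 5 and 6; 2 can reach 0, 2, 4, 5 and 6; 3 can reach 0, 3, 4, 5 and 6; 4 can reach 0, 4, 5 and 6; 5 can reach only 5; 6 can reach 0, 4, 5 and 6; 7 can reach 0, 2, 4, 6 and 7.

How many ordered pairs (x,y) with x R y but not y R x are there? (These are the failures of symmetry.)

20

Enumerating: (0,5), (1,0), (1,2), (1,4), (1,5), (1,6), (2,0), (2,4), (2,5), (2,6), (3,0), (3,4), … and 8 more.
Total: 20.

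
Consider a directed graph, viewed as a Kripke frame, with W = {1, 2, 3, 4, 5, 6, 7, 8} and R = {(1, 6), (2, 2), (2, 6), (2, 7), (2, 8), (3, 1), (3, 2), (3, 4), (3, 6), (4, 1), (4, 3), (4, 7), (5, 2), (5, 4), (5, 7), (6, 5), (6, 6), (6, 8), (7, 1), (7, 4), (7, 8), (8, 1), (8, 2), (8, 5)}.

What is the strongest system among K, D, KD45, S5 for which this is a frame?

D

Serial (axiom D): yes — every world has a successor (e.g. 1 R 6).
Euclidean (axiom 5): no — 2 R 6 and 2 R 7, but not 6 R 7.
Transitive (axiom 4): no — 1 R 6 and 6 R 5, but not 1 R 5.
Reflexive (axiom T): no — 1 is not related to itself.
So F validates K, D; KD45 would additionally require R to be Euclidean and transitive. The strongest is D.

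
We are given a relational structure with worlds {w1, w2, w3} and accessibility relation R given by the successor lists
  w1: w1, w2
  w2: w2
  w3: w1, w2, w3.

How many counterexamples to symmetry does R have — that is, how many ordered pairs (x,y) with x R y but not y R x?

3

Enumerating: (w1,w2), (w3,w1), (w3,w2).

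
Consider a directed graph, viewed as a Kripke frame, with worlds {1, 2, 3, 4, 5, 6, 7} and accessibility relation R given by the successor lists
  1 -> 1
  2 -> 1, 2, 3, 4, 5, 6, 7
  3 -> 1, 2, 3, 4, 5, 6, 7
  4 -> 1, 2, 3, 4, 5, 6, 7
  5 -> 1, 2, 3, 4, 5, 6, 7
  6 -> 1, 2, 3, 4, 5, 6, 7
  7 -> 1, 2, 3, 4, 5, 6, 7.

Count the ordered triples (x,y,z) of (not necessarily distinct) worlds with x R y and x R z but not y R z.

36

Enumerating: (2,1,2), (2,1,3), (2,1,4), (2,1,5), (2,1,6), (2,1,7), (3,1,2), (3,1,3), (3,1,4), (3,1,5), (3,1,6), (3,1,7), … and 24 more.
Total: 36.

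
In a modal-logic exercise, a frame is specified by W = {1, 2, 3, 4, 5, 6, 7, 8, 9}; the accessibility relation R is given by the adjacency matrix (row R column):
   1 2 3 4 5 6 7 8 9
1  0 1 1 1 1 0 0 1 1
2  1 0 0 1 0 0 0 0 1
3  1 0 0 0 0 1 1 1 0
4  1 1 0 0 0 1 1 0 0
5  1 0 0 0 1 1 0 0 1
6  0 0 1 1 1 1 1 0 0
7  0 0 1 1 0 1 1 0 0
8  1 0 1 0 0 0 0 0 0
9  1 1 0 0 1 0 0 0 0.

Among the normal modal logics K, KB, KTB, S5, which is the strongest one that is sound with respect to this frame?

Symmetric (axiom B): yes — every pair in R has its reverse in R.
Reflexive (axiom T): no — 1 is not related to itself.
Euclidean (axiom 5): no — 1 R 2 and 1 R 3, but not 2 R 3.
So F validates K, KB; KTB would additionally require R to be reflexive. The strongest is KB.

KB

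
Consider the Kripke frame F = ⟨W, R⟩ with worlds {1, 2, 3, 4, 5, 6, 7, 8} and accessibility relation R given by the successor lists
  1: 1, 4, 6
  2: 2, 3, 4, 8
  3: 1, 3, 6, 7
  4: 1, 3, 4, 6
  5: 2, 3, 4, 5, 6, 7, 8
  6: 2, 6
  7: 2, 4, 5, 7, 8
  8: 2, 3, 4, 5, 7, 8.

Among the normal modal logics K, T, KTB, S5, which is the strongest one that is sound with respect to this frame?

T

Reflexive (axiom T): yes — every world is R-related to itself.
Symmetric (axiom B): no — 1 R 6 but not 6 R 1.
Euclidean (axiom 5): no — 1 R 6 and 1 R 4, but not 6 R 4.
So F validates K, T; KTB would additionally require R to be symmetric. The strongest is T.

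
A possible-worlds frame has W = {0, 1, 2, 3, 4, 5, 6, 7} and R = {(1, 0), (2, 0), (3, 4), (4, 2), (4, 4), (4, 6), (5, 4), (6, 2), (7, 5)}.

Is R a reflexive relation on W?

Reflexive: no — 0 is not related to itself.

No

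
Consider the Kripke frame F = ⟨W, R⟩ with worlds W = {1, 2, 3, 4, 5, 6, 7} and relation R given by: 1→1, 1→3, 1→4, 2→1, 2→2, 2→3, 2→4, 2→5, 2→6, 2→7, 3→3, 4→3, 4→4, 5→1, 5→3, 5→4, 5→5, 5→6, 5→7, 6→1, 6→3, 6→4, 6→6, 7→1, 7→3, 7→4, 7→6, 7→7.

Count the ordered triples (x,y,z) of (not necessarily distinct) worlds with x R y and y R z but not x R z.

0

R is transitive; there are no such tuples.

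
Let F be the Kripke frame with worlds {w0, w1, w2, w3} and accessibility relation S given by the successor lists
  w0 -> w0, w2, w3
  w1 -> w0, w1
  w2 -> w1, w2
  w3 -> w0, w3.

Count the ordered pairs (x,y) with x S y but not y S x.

3

Enumerating: (w0,w2), (w1,w0), (w2,w1).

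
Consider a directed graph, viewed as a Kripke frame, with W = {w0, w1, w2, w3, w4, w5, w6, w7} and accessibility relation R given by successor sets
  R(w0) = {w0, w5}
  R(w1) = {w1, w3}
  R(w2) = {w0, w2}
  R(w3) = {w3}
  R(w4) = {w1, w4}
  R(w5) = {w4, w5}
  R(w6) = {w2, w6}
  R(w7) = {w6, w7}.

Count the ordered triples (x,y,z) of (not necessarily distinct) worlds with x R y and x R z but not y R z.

Enumerating: (w0,w5,w0), (w1,w3,w1), (w2,w0,w2), (w4,w1,w4), (w5,w4,w5), (w6,w2,w6), (w7,w6,w7).

7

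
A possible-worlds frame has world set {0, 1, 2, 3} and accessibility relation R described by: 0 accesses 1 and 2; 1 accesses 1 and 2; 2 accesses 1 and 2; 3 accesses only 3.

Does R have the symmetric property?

No

Symmetric: no — 0 R 1 but not 1 R 0.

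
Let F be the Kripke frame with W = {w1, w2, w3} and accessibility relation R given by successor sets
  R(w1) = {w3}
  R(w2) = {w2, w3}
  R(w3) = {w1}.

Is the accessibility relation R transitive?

Transitive: no — w2 R w3 and w3 R w1, but not w2 R w1.

No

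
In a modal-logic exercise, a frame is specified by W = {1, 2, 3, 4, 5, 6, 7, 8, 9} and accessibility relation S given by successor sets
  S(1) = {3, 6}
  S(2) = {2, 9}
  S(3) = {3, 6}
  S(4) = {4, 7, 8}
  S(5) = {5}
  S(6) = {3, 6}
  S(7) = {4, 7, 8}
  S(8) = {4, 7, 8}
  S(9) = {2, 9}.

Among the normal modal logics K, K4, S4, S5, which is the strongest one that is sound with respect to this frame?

K4

Transitive (axiom 4): yes — every two-step S-path is closed by a direct edge.
Reflexive (axiom T): no — 1 is not related to itself.
Euclidean (axiom 5): yes — any two successors of a common world are S-related.
So F validates K, K4; S4 would additionally require S to be reflexive. The strongest is K4.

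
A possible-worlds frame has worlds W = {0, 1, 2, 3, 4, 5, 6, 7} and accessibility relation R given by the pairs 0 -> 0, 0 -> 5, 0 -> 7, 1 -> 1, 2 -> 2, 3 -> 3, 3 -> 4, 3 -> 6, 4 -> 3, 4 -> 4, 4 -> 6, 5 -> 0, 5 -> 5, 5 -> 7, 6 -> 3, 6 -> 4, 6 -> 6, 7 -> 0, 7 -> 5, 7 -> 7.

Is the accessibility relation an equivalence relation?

Yes

Reflexive: yes — every world is R-related to itself.
Symmetric: yes — every pair in R has its reverse in R.
Transitive: yes — every two-step R-path is closed by a direct edge.
So R is an equivalence relation.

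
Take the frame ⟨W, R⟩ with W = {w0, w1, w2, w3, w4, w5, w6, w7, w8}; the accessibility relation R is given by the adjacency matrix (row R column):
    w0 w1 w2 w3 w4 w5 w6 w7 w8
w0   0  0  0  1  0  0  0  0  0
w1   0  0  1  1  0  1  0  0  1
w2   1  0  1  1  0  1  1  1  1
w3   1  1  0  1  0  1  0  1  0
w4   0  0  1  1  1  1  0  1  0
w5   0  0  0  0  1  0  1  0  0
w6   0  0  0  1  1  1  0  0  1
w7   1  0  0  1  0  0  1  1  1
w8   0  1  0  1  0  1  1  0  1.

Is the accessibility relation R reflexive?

Reflexive: no — w0 is not related to itself.

No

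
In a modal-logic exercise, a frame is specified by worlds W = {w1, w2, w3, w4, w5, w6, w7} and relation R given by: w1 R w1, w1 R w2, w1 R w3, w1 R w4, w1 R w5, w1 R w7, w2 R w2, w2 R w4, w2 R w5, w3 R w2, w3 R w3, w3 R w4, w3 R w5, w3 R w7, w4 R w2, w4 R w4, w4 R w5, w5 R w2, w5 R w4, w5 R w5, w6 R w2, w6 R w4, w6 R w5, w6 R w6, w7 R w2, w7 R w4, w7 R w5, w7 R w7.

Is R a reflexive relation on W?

Yes

Reflexive: yes — every world is R-related to itself.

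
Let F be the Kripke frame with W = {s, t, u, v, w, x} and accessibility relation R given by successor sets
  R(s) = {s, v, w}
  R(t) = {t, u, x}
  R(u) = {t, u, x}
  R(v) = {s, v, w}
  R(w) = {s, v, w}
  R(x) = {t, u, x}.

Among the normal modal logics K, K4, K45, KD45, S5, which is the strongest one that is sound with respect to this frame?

Transitive (axiom 4): yes — every two-step R-path is closed by a direct edge.
Euclidean (axiom 5): yes — any two successors of a common world are R-related.
Serial (axiom D): yes — every world has a successor (e.g. s R s).
Reflexive (axiom T): yes — every world is R-related to itself.
So F validates K, K4, K45, KD45, S5. The strongest is S5.

S5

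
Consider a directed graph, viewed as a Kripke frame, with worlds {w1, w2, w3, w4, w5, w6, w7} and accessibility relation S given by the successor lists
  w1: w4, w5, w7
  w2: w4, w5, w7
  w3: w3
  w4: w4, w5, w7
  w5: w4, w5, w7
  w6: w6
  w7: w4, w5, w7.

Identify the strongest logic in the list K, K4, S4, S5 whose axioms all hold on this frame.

K4

Transitive (axiom 4): yes — every two-step S-path is closed by a direct edge.
Reflexive (axiom T): no — w1 is not related to itself.
Euclidean (axiom 5): yes — any two successors of a common world are S-related.
So F validates K, K4; S4 would additionally require S to be reflexive. The strongest is K4.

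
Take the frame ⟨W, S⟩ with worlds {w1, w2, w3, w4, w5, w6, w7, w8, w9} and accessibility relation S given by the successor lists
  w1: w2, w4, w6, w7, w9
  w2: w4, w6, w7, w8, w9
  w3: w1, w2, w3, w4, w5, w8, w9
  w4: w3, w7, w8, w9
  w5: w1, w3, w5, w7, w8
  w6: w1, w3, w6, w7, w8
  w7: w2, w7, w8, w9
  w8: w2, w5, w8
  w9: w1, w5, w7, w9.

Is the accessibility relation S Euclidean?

No

Euclidean: no — w1 S w4 and w1 S w2, but not w4 S w2.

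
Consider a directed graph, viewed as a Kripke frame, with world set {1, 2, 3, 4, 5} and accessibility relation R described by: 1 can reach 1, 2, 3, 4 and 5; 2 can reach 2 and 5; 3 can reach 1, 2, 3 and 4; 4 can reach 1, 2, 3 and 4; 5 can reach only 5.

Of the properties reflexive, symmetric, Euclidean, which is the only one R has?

reflexive

Reflexive: yes — every world is R-related to itself.
Symmetric: no — 1 R 2 but not 2 R 1.
Euclidean: no — 1 R 2 and 1 R 3, but not 2 R 3.
Only reflexive holds.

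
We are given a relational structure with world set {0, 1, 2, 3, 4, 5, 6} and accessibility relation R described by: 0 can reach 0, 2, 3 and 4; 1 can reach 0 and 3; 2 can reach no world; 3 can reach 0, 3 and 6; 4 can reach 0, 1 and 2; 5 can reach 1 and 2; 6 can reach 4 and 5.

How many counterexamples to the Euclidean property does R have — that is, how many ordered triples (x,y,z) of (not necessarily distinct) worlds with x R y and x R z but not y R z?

Enumerating: (0,2,0), (0,2,2), (0,2,3), (0,2,4), (0,3,2), (0,3,4), (0,4,3), (0,4,4), (3,0,6), (3,6,0), (3,6,3), (3,6,6), … and 14 more.
Total: 26.

26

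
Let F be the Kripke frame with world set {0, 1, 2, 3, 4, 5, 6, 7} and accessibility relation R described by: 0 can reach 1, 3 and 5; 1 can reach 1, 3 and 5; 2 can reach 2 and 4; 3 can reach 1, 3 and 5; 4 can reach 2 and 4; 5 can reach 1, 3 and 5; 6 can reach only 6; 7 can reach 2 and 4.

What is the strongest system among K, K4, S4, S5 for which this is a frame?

K4

Transitive (axiom 4): yes — every two-step R-path is closed by a direct edge.
Reflexive (axiom T): no — 0 is not related to itself.
Euclidean (axiom 5): yes — any two successors of a common world are R-related.
So F validates K, K4; S4 would additionally require R to be reflexive. The strongest is K4.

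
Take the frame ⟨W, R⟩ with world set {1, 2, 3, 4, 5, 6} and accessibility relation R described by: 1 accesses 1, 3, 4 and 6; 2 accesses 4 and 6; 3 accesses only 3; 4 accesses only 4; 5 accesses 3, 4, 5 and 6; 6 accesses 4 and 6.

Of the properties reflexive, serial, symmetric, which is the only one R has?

Reflexive: no — 2 is not related to itself.
Serial: yes — every world has a successor (e.g. 1 R 1).
Symmetric: no — 1 R 3 but not 3 R 1.
Only serial holds.

serial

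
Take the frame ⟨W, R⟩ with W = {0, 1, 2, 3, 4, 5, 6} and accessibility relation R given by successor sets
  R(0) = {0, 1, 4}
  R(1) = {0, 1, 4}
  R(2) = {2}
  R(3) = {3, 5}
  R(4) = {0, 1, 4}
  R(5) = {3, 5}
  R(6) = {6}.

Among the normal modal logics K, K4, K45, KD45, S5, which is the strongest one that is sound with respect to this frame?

Transitive (axiom 4): yes — every two-step R-path is closed by a direct edge.
Euclidean (axiom 5): yes — any two successors of a common world are R-related.
Serial (axiom D): yes — every world has a successor (e.g. 0 R 0).
Reflexive (axiom T): yes — every world is R-related to itself.
So F validates K, K4, K45, KD45, S5. The strongest is S5.

S5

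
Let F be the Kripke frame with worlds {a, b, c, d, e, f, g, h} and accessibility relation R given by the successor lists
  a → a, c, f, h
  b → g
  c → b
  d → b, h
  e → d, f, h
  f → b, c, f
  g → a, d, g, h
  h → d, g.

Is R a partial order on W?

No

Reflexive: no — b is not related to itself.
Transitive: no — a R c and c R b, but not a R b.
Antisymmetric: no — d R h and h R d with d ≠ h.
So R is not a partial order.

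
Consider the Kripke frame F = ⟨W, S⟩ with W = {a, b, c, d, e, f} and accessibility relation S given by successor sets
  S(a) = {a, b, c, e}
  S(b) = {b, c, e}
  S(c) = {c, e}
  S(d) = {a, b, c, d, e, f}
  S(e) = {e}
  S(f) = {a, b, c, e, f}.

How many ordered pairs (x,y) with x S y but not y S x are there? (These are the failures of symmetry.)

Enumerating: (a,b), (a,c), (a,e), (b,c), (b,e), (c,e), (d,a), (d,b), (d,c), (d,e), (d,f), (f,a), (f,b), (f,c), (f,e).

15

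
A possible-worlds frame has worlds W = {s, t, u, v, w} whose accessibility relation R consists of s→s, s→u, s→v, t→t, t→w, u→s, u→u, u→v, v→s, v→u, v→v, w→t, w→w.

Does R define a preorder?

Reflexive: yes — every world is R-related to itself.
Transitive: yes — every two-step R-path is closed by a direct edge.
So R is a preorder.

Yes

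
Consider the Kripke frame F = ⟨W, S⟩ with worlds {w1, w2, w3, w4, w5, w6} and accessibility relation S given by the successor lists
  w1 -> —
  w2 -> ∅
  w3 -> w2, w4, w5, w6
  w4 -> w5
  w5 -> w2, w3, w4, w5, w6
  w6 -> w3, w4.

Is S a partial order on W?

No

Reflexive: no — w1 is not related to itself.
Transitive: no — w4 S w5 and w5 S w2, but not w4 S w2.
Antisymmetric: no — w3 S w5 and w5 S w3 with w3 ≠ w5.
So S is not a partial order.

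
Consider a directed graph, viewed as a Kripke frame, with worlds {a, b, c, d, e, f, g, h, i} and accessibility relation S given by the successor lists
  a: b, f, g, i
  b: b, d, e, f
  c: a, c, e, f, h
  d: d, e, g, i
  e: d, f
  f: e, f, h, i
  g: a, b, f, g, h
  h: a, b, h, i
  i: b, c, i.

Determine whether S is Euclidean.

Euclidean: no — a S b and a S g, but not b S g.

No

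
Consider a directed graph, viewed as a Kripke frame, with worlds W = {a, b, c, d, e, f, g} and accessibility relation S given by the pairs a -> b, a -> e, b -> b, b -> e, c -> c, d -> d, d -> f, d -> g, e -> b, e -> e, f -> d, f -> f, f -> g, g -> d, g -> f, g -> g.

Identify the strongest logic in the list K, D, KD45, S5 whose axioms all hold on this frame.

Serial (axiom D): yes — every world has a successor (e.g. a S b).
Euclidean (axiom 5): yes — any two successors of a common world are S-related.
Transitive (axiom 4): yes — every two-step S-path is closed by a direct edge.
Reflexive (axiom T): no — a is not related to itself.
So F validates K, D, KD45; S5 would additionally require S to be reflexive. The strongest is KD45.

KD45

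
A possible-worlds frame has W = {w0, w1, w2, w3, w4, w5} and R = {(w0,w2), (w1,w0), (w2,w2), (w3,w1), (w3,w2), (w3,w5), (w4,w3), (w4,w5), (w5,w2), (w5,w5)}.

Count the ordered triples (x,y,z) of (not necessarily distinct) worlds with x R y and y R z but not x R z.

5

Enumerating: (w1,w0,w2), (w3,w1,w0), (w4,w3,w1), (w4,w3,w2), (w4,w5,w2).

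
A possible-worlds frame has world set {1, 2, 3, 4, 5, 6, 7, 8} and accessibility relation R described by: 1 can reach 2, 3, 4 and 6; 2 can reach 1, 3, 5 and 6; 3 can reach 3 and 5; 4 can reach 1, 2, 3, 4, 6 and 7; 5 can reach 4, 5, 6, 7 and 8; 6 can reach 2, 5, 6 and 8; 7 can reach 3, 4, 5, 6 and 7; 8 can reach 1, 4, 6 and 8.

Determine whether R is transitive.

No

Transitive: no — 1 R 2 and 2 R 5, but not 1 R 5.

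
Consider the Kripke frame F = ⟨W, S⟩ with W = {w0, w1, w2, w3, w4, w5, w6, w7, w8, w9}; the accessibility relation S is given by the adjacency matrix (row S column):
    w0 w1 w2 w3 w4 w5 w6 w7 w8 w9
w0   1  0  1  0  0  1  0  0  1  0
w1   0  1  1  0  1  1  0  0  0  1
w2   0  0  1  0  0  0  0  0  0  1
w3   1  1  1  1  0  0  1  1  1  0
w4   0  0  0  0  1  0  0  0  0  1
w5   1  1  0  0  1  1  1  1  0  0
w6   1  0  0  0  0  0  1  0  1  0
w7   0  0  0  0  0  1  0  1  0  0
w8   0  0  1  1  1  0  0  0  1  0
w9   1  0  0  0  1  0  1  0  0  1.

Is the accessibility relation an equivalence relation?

No

Reflexive: yes — every world is S-related to itself.
Symmetric: no — w0 S w2 but not w2 S w0.
Transitive: no — w0 S w2 and w2 S w9, but not w0 S w9.
So S is not an equivalence relation.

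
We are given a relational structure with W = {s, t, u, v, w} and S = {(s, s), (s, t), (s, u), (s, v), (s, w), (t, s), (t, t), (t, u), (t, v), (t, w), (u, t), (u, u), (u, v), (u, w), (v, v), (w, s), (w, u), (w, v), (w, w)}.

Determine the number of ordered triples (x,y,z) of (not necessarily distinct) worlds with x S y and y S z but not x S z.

4

Enumerating: (u,t,s), (u,w,s), (w,s,t), (w,u,t).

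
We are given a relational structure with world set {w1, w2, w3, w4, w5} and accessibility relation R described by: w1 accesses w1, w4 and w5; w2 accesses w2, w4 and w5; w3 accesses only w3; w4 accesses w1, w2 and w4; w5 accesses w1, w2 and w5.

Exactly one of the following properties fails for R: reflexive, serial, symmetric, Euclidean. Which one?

Euclidean

Reflexive: yes — every world is R-related to itself.
Serial: yes — every world has a successor (e.g. w1 R w1).
Symmetric: yes — every pair in R has its reverse in R.
Euclidean: no — w1 R w4 and w1 R w5, but not w4 R w5.
Only Euclidean fails.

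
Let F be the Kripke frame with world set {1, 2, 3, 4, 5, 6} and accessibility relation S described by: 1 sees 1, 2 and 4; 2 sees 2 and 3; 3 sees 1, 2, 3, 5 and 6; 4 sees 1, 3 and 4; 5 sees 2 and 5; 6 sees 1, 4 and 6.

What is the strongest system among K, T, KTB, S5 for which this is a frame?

T

Reflexive (axiom T): yes — every world is S-related to itself.
Symmetric (axiom B): no — 1 S 2 but not 2 S 1.
Euclidean (axiom 5): no — 1 S 2 and 1 S 4, but not 2 S 4.
So F validates K, T; KTB would additionally require S to be symmetric. The strongest is T.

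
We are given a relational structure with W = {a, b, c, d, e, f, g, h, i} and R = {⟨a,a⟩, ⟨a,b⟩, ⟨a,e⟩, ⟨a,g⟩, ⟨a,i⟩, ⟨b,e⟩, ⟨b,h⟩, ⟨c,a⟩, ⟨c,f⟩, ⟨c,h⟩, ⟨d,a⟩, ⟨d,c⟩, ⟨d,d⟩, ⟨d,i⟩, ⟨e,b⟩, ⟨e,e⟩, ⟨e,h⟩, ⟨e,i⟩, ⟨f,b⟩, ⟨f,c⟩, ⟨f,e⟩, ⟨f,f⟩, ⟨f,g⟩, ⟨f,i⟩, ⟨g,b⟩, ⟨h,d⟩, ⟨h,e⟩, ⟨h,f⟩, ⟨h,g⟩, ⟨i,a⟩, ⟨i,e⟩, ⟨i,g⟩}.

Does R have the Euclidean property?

No

Euclidean: no — a R b and a R g, but not b R g.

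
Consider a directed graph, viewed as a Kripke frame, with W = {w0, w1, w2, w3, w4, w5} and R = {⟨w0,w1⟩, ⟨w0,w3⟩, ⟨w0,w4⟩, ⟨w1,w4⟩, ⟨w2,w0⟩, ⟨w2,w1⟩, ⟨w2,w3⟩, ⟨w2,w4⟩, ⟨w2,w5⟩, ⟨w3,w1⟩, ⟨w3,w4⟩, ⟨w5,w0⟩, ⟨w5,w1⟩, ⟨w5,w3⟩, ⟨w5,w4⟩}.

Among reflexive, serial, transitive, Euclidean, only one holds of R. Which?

Reflexive: no — w0 is not related to itself.
Serial: no — w4 has no R-successor.
Transitive: yes — every two-step R-path is closed by a direct edge.
Euclidean: no — w0 R w1 and w0 R w3, but not w1 R w3.
Only transitive holds.

transitive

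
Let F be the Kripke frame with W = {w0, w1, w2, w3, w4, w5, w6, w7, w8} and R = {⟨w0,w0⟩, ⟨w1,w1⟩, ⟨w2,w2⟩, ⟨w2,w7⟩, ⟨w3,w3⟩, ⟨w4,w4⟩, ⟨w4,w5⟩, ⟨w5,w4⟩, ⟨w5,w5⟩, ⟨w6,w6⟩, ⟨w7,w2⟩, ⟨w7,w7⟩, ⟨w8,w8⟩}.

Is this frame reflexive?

Reflexive: yes — every world is R-related to itself.

Yes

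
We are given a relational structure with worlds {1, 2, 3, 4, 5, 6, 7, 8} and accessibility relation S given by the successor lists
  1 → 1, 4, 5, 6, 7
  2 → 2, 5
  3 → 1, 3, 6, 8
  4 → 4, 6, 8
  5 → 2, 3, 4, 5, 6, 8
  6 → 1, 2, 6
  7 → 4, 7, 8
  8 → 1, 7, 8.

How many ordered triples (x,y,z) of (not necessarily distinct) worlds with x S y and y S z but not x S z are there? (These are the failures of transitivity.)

Enumerating: (1,4,8), (1,5,2), (1,5,3), (1,5,8), (1,6,2), (1,7,8), (2,5,3), (2,5,4), (2,5,6), (2,5,8), (3,1,4), (3,1,5), … and 21 more.
Total: 33.

33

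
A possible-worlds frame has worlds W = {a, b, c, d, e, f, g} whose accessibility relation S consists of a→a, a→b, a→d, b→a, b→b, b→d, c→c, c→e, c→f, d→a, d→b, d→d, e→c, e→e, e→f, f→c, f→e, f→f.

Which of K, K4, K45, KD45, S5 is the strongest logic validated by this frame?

K45

Transitive (axiom 4): yes — every two-step S-path is closed by a direct edge.
Euclidean (axiom 5): yes — any two successors of a common world are S-related.
Serial (axiom D): no — g has no S-successor.
Reflexive (axiom T): no — g is not related to itself.
So F validates K, K4, K45; KD45 would additionally require S to be serial. The strongest is K45.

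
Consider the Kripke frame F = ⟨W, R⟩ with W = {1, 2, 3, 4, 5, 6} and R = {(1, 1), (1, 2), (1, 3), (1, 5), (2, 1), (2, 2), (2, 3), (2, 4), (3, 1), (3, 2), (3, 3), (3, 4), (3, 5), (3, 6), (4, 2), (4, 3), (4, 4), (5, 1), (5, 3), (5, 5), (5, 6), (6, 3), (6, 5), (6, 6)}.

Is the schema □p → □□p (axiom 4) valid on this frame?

By correspondence theory, 4 is valid on a frame iff R is transitive.
Transitive: no — 1 R 2 and 2 R 4, but not 1 R 4.

No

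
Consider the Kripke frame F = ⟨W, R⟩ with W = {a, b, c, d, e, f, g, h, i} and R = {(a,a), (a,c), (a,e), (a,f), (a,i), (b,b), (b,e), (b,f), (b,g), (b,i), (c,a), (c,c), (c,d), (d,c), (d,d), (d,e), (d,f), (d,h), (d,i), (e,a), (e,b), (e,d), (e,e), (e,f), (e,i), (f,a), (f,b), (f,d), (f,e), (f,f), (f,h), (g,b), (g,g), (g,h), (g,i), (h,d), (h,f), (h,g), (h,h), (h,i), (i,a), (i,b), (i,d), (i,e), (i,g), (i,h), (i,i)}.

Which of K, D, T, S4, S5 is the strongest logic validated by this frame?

Serial (axiom D): yes — every world has a successor (e.g. a R a).
Reflexive (axiom T): yes — every world is R-related to itself.
Transitive (axiom 4): no — a R c and c R d, but not a R d.
Euclidean (axiom 5): no — a R c and a R e, but not c R e.
So F validates K, D, T; S4 would additionally require R to be transitive. The strongest is T.

T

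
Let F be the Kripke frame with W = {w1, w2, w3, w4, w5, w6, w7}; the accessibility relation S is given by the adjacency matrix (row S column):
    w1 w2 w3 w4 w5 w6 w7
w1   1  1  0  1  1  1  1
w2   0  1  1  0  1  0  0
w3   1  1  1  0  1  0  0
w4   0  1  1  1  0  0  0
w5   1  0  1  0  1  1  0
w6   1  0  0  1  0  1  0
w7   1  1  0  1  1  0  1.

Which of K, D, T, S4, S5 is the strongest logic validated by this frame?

Serial (axiom D): yes — every world has a successor (e.g. w1 S w1).
Reflexive (axiom T): yes — every world is S-related to itself.
Transitive (axiom 4): no — w1 S w2 and w2 S w3, but not w1 S w3.
Euclidean (axiom 5): no — w1 S w2 and w1 S w4, but not w2 S w4.
So F validates K, D, T; S4 would additionally require S to be transitive. The strongest is T.

T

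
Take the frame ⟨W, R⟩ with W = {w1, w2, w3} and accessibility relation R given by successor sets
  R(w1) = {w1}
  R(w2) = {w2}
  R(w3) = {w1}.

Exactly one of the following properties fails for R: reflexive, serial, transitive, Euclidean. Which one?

reflexive

Reflexive: no — w3 is not related to itself.
Serial: yes — every world has a successor (e.g. w1 R w1).
Transitive: yes — every two-step R-path is closed by a direct edge.
Euclidean: yes — any two successors of a common world are R-related.
Only reflexive fails.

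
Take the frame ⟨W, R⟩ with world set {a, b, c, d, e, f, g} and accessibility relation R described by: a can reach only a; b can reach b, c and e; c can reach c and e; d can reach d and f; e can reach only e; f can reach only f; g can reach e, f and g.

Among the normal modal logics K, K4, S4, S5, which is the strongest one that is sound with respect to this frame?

S4

Transitive (axiom 4): yes — every two-step R-path is closed by a direct edge.
Reflexive (axiom T): yes — every world is R-related to itself.
Euclidean (axiom 5): no — b R e and b R c, but not e R c.
So F validates K, K4, S4; S5 would additionally require R to be Euclidean. The strongest is S4.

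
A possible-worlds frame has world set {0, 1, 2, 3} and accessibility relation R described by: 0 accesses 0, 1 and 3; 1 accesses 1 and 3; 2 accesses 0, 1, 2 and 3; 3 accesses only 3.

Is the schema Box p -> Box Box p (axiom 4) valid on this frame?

Yes

The schema 4 characterises exactly the transitive frames.
Transitive: yes — every two-step R-path is closed by a direct edge.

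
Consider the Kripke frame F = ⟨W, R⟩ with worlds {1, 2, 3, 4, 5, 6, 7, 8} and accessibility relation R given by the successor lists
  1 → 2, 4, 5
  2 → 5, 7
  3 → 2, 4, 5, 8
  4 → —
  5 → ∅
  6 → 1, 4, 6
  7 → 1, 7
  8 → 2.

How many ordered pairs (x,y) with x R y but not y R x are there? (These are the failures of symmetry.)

13

Enumerating: (1,2), (1,4), (1,5), (2,5), (2,7), (3,2), (3,4), (3,5), (3,8), (6,1), (6,4), (7,1), (8,2).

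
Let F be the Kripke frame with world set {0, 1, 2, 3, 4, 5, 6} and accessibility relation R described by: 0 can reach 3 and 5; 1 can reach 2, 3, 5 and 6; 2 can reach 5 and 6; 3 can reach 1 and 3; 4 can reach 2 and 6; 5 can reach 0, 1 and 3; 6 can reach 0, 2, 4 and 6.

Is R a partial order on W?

Reflexive: no — 0 is not related to itself.
Transitive: no — 0 R 3 and 3 R 1, but not 0 R 1.
Antisymmetric: no — 0 R 5 and 5 R 0 with 0 ≠ 5.
So R is not a partial order.

No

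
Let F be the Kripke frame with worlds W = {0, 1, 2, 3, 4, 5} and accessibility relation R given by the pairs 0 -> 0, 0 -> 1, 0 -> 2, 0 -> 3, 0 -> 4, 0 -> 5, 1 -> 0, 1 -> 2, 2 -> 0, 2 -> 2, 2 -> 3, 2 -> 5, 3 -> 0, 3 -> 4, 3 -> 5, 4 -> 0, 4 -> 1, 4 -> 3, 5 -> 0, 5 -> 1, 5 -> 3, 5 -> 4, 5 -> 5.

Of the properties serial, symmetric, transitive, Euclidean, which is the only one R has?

Serial: yes — every world has a successor (e.g. 0 R 0).
Symmetric: no — 1 R 2 but not 2 R 1.
Transitive: no — 1 R 0 and 0 R 3, but not 1 R 3.
Euclidean: no — 0 R 1 and 0 R 3, but not 1 R 3.
Only serial holds.

serial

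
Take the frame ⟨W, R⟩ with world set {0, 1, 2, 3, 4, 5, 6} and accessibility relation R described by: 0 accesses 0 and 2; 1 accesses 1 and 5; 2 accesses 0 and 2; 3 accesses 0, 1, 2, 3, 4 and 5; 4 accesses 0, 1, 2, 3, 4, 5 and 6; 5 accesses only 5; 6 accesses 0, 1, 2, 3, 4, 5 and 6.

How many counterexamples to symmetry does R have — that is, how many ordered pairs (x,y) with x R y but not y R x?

Enumerating: (1,5), (3,0), (3,1), (3,2), (3,5), (4,0), (4,1), (4,2), (4,5), (6,0), (6,1), (6,2), (6,3), (6,5).

14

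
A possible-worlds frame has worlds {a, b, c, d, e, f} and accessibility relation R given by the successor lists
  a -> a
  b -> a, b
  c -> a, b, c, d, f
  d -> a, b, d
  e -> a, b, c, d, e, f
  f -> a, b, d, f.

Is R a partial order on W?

Reflexive: yes — every world is R-related to itself.
Transitive: yes — every two-step R-path is closed by a direct edge.
Antisymmetric: yes — no distinct pair is related both ways.
So R is a partial order.

Yes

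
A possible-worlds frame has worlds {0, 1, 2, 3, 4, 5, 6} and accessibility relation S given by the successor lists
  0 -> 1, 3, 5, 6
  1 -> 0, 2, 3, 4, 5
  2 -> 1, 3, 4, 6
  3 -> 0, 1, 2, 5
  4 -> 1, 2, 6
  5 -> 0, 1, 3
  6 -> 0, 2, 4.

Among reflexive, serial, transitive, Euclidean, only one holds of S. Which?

serial

Reflexive: no — 0 is not related to itself.
Serial: yes — every world has a successor (e.g. 0 S 1).
Transitive: no — 0 S 1 and 1 S 2, but not 0 S 2.
Euclidean: no — 0 S 1 and 0 S 6, but not 1 S 6.
Only serial holds.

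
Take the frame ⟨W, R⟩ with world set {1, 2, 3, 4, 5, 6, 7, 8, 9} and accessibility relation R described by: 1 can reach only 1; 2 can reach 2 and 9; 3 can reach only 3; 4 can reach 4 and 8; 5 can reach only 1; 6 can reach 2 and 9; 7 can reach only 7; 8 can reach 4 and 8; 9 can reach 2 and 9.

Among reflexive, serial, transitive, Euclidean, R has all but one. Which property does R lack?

Reflexive: no — 5 is not related to itself.
Serial: yes — every world has a successor (e.g. 1 R 1).
Transitive: yes — every two-step R-path is closed by a direct edge.
Euclidean: yes — any two successors of a common world are R-related.
Only reflexive fails.

reflexive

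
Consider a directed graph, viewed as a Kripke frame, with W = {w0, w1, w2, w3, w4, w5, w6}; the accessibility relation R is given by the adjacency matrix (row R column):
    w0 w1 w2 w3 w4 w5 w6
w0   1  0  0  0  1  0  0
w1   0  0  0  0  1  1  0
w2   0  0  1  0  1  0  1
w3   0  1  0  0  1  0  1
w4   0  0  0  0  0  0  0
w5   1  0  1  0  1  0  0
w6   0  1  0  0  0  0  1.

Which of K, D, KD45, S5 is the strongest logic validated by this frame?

Serial (axiom D): no — w4 has no R-successor.
Euclidean (axiom 5): no — w1 R w4 and w1 R w5, but not w4 R w5.
Transitive (axiom 4): no — w1 R w5 and w5 R w0, but not w1 R w0.
Reflexive (axiom T): no — w1 is not related to itself.
So F validates K; D would additionally require R to be serial. The strongest is K.

K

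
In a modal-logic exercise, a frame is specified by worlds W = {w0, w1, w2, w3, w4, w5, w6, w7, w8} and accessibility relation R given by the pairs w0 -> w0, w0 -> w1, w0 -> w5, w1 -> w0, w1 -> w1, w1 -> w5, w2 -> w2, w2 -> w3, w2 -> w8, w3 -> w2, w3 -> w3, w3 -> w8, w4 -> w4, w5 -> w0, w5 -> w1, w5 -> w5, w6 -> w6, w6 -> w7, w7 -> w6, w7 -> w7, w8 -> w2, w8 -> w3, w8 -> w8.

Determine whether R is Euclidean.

Euclidean: yes — any two successors of a common world are R-related.

Yes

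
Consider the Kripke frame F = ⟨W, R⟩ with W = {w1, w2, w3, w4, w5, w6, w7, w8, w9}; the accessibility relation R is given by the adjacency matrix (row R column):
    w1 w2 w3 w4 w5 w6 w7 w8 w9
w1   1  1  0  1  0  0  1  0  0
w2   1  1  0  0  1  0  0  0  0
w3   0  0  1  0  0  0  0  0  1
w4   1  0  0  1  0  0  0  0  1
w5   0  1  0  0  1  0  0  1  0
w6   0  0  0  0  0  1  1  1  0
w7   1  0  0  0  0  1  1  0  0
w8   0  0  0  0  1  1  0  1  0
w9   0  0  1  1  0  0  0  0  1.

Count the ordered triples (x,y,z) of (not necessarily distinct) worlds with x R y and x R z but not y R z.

20

Enumerating: (w1,w2,w4), (w1,w2,w7), (w1,w4,w2), (w1,w4,w7), (w1,w7,w2), (w1,w7,w4), (w2,w1,w5), (w2,w5,w1), (w4,w1,w9), (w4,w9,w1), (w5,w2,w8), (w5,w8,w2), … and 8 more.
Total: 20.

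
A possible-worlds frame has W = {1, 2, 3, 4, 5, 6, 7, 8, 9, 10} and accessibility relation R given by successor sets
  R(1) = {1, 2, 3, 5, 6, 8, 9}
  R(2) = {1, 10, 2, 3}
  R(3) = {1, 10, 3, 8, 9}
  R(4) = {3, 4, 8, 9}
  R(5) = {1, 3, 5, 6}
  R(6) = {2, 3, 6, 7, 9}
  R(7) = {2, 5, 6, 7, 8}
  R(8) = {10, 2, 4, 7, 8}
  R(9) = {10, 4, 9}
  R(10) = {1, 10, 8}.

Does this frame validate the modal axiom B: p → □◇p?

No

Axiom B corresponds to the accessibility relation being symmetric.
Symmetric: no — 1 R 6 but not 6 R 1.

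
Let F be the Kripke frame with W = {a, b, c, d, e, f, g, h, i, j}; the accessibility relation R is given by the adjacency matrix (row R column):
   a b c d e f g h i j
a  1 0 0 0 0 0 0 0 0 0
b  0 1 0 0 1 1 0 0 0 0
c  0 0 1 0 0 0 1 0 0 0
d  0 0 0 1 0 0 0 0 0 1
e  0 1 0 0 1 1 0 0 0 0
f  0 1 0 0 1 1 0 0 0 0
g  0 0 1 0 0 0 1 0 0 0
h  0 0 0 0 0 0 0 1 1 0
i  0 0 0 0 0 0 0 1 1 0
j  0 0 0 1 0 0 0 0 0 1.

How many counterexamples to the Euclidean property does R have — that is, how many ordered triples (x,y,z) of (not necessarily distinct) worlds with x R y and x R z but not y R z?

0

R is Euclidean; there are no such tuples.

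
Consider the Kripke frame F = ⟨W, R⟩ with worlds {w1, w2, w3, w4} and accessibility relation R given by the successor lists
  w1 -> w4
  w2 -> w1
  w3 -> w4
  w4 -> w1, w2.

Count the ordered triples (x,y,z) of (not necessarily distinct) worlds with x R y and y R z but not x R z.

Enumerating: (w1,w4,w1), (w1,w4,w2), (w2,w1,w4), (w3,w4,w1), (w3,w4,w2), (w4,w1,w4).

6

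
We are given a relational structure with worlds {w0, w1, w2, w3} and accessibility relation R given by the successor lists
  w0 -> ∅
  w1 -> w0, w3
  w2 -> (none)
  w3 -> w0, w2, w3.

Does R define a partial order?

Reflexive: no — w0 is not related to itself.
Transitive: no — w1 R w3 and w3 R w2, but not w1 R w2.
Antisymmetric: yes — no distinct pair is related both ways.
So R is not a partial order.

No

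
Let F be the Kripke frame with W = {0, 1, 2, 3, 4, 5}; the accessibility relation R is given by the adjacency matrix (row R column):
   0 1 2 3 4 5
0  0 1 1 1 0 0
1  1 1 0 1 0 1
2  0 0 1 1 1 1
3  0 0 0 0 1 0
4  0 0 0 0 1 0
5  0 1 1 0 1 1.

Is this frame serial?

Yes

Serial: yes — every world has a successor (e.g. 0 R 1).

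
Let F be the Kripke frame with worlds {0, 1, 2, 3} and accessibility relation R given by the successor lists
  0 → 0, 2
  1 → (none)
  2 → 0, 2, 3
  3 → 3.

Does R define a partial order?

Reflexive: no — 1 is not related to itself.
Transitive: no — 0 R 2 and 2 R 3, but not 0 R 3.
Antisymmetric: no — 0 R 2 and 2 R 0 with 0 ≠ 2.
So R is not a partial order.

No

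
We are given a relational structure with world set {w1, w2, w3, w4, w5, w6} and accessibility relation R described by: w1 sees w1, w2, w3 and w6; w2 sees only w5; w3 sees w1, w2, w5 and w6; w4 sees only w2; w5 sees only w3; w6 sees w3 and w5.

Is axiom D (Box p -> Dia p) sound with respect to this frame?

By correspondence theory, D is valid on a frame iff R is serial.
Serial: yes — every world has a successor (e.g. w1 R w1).

Yes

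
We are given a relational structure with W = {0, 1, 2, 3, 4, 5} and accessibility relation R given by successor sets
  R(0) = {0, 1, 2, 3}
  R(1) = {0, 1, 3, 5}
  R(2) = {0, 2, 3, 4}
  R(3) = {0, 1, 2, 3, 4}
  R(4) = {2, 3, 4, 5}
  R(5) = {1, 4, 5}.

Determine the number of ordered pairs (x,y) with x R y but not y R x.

R is symmetric; there are no such tuples.

0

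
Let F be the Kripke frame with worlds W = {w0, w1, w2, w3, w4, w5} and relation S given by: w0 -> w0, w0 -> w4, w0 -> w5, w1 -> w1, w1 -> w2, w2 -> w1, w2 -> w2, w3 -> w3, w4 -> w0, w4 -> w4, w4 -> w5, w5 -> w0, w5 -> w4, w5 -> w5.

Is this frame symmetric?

Symmetric: yes — every pair in S has its reverse in S.

Yes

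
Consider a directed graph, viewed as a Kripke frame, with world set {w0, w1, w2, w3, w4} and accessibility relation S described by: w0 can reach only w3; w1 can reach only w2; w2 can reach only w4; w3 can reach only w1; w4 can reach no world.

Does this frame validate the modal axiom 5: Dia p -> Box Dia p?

No

Axiom 5 corresponds to the accessibility relation being Euclidean.
Euclidean: no — w0 S w3 and w0 S w3, but not w3 S w3.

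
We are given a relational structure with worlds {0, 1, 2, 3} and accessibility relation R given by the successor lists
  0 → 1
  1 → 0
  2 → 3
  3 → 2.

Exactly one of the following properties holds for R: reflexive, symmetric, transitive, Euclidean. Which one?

symmetric

Reflexive: no — 0 is not related to itself.
Symmetric: yes — every pair in R has its reverse in R.
Transitive: no — 0 R 1 and 1 R 0, but not 0 R 0.
Euclidean: no — 0 R 1 and 0 R 1, but not 1 R 1.
Only symmetric holds.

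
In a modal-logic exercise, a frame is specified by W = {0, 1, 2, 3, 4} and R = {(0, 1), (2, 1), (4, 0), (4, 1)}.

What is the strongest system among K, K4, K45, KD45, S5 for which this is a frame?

Transitive (axiom 4): yes — every two-step R-path is closed by a direct edge.
Euclidean (axiom 5): no — 4 R 1 and 4 R 0, but not 1 R 0.
Serial (axiom D): no — 1 has no R-successor.
Reflexive (axiom T): no — 0 is not related to itself.
So F validates K, K4; K45 would additionally require R to be Euclidean. The strongest is K4.

K4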